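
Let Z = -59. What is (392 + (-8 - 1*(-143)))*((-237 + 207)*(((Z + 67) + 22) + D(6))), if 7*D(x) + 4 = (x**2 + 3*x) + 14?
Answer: -4331940/7 ≈ -6.1885e+5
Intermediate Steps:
D(x) = 10/7 + x**2/7 + 3*x/7 (D(x) = -4/7 + ((x**2 + 3*x) + 14)/7 = -4/7 + (14 + x**2 + 3*x)/7 = -4/7 + (2 + x**2/7 + 3*x/7) = 10/7 + x**2/7 + 3*x/7)
(392 + (-8 - 1*(-143)))*((-237 + 207)*(((Z + 67) + 22) + D(6))) = (392 + (-8 - 1*(-143)))*((-237 + 207)*(((-59 + 67) + 22) + (10/7 + (1/7)*6**2 + (3/7)*6))) = (392 + (-8 + 143))*(-30*((8 + 22) + (10/7 + (1/7)*36 + 18/7))) = (392 + 135)*(-30*(30 + (10/7 + 36/7 + 18/7))) = 527*(-30*(30 + 64/7)) = 527*(-30*274/7) = 527*(-8220/7) = -4331940/7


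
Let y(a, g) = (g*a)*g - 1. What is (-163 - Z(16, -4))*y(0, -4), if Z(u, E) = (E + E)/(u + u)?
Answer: 651/4 ≈ 162.75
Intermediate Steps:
y(a, g) = -1 + a*g² (y(a, g) = (a*g)*g - 1 = a*g² - 1 = -1 + a*g²)
Z(u, E) = E/u (Z(u, E) = (2*E)/((2*u)) = (2*E)*(1/(2*u)) = E/u)
(-163 - Z(16, -4))*y(0, -4) = (-163 - (-4)/16)*(-1 + 0*(-4)²) = (-163 - (-4)/16)*(-1 + 0*16) = (-163 - 1*(-¼))*(-1 + 0) = (-163 + ¼)*(-1) = -651/4*(-1) = 651/4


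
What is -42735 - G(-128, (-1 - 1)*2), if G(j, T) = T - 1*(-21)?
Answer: -42752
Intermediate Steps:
G(j, T) = 21 + T (G(j, T) = T + 21 = 21 + T)
-42735 - G(-128, (-1 - 1)*2) = -42735 - (21 + (-1 - 1)*2) = -42735 - (21 - 2*2) = -42735 - (21 - 4) = -42735 - 1*17 = -42735 - 17 = -42752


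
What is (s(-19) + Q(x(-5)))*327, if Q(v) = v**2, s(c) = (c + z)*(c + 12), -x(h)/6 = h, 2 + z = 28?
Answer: 278277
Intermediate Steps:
z = 26 (z = -2 + 28 = 26)
x(h) = -6*h
s(c) = (12 + c)*(26 + c) (s(c) = (c + 26)*(c + 12) = (26 + c)*(12 + c) = (12 + c)*(26 + c))
(s(-19) + Q(x(-5)))*327 = ((312 + (-19)**2 + 38*(-19)) + (-6*(-5))**2)*327 = ((312 + 361 - 722) + 30**2)*327 = (-49 + 900)*327 = 851*327 = 278277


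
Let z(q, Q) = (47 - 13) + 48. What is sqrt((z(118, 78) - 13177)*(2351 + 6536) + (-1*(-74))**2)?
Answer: I*sqrt(116369789) ≈ 10787.0*I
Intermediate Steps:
z(q, Q) = 82 (z(q, Q) = 34 + 48 = 82)
sqrt((z(118, 78) - 13177)*(2351 + 6536) + (-1*(-74))**2) = sqrt((82 - 13177)*(2351 + 6536) + (-1*(-74))**2) = sqrt(-13095*8887 + 74**2) = sqrt(-116375265 + 5476) = sqrt(-116369789) = I*sqrt(116369789)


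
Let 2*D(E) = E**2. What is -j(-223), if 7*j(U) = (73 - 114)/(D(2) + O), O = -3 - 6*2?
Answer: -41/91 ≈ -0.45055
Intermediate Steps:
O = -15 (O = -3 - 12 = -15)
D(E) = E**2/2
j(U) = 41/91 (j(U) = ((73 - 114)/((1/2)*2**2 - 15))/7 = (-41/((1/2)*4 - 15))/7 = (-41/(2 - 15))/7 = (-41/(-13))/7 = (-41*(-1/13))/7 = (1/7)*(41/13) = 41/91)
-j(-223) = -1*41/91 = -41/91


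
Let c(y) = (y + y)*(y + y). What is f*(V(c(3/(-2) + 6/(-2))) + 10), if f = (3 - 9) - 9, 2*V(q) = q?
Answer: -1515/2 ≈ -757.50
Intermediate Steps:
c(y) = 4*y**2 (c(y) = (2*y)*(2*y) = 4*y**2)
V(q) = q/2
f = -15 (f = -6 - 9 = -15)
f*(V(c(3/(-2) + 6/(-2))) + 10) = -15*((4*(3/(-2) + 6/(-2))**2)/2 + 10) = -15*((4*(3*(-1/2) + 6*(-1/2))**2)/2 + 10) = -15*((4*(-3/2 - 3)**2)/2 + 10) = -15*((4*(-9/2)**2)/2 + 10) = -15*((4*(81/4))/2 + 10) = -15*((1/2)*81 + 10) = -15*(81/2 + 10) = -15*101/2 = -1515/2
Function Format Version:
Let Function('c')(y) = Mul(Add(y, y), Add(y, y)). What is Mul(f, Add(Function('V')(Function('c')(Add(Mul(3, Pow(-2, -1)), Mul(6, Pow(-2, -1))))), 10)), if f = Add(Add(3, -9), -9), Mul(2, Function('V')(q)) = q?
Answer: Rational(-1515, 2) ≈ -757.50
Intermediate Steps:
Function('c')(y) = Mul(4, Pow(y, 2)) (Function('c')(y) = Mul(Mul(2, y), Mul(2, y)) = Mul(4, Pow(y, 2)))
Function('V')(q) = Mul(Rational(1, 2), q)
f = -15 (f = Add(-6, -9) = -15)
Mul(f, Add(Function('V')(Function('c')(Add(Mul(3, Pow(-2, -1)), Mul(6, Pow(-2, -1))))), 10)) = Mul(-15, Add(Mul(Rational(1, 2), Mul(4, Pow(Add(Mul(3, Pow(-2, -1)), Mul(6, Pow(-2, -1))), 2))), 10)) = Mul(-15, Add(Mul(Rational(1, 2), Mul(4, Pow(Add(Mul(3, Rational(-1, 2)), Mul(6, Rational(-1, 2))), 2))), 10)) = Mul(-15, Add(Mul(Rational(1, 2), Mul(4, Pow(Add(Rational(-3, 2), -3), 2))), 10)) = Mul(-15, Add(Mul(Rational(1, 2), Mul(4, Pow(Rational(-9, 2), 2))), 10)) = Mul(-15, Add(Mul(Rational(1, 2), Mul(4, Rational(81, 4))), 10)) = Mul(-15, Add(Mul(Rational(1, 2), 81), 10)) = Mul(-15, Add(Rational(81, 2), 10)) = Mul(-15, Rational(101, 2)) = Rational(-1515, 2)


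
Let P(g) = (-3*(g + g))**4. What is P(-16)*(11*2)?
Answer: 1868562432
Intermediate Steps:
P(g) = 1296*g**4 (P(g) = (-6*g)**4 = 1296*g**4)
P(-16)*(11*2) = (1296*(-16)**4)*(11*2) = (1296*65536)*22 = 84934656*22 = 1868562432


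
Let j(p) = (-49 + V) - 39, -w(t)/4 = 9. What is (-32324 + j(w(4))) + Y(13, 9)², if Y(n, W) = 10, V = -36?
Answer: -32348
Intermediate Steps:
w(t) = -36 (w(t) = -4*9 = -36)
j(p) = -124 (j(p) = (-49 - 36) - 39 = -85 - 39 = -124)
(-32324 + j(w(4))) + Y(13, 9)² = (-32324 - 124) + 10² = -32448 + 100 = -32348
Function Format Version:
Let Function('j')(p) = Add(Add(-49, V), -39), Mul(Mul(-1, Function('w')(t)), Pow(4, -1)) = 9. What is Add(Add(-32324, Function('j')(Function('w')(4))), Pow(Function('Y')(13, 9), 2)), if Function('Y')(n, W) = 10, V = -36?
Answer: -32348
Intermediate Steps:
Function('w')(t) = -36 (Function('w')(t) = Mul(-4, 9) = -36)
Function('j')(p) = -124 (Function('j')(p) = Add(Add(-49, -36), -39) = Add(-85, -39) = -124)
Add(Add(-32324, Function('j')(Function('w')(4))), Pow(Function('Y')(13, 9), 2)) = Add(Add(-32324, -124), Pow(10, 2)) = Add(-32448, 100) = -32348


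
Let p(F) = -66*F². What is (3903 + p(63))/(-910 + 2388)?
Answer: -258051/1478 ≈ -174.59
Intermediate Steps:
(3903 + p(63))/(-910 + 2388) = (3903 - 66*63²)/(-910 + 2388) = (3903 - 66*3969)/1478 = (3903 - 261954)*(1/1478) = -258051*1/1478 = -258051/1478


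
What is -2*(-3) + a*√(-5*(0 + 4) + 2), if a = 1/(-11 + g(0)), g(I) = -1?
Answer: 6 - I*√2/4 ≈ 6.0 - 0.35355*I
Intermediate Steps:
a = -1/12 (a = 1/(-11 - 1) = 1/(-12) = -1/12 ≈ -0.083333)
-2*(-3) + a*√(-5*(0 + 4) + 2) = -2*(-3) - √(-5*(0 + 4) + 2)/12 = 6 - √(-5*4 + 2)/12 = 6 - √(-20 + 2)/12 = 6 - I*√2/4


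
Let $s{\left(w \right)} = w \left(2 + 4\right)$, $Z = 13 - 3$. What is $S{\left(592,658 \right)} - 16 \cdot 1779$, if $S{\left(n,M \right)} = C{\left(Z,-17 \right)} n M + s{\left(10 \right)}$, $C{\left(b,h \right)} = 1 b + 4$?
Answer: $5425100$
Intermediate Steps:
$Z = 10$
$s{\left(w \right)} = 6 w$ ($s{\left(w \right)} = w 6 = 6 w$)
$C{\left(b,h \right)} = 4 + b$ ($C{\left(b,h \right)} = b + 4 = 4 + b$)
$S{\left(n,M \right)} = 60 + 14 M n$ ($S{\left(n,M \right)} = \left(4 + 10\right) n M + 6 \cdot 10 = 14 n M + 60 = 14 M n + 60 = 60 + 14 M n$)
$S{\left(592,658 \right)} - 16 \cdot 1779 = \left(60 + 14 \cdot 658 \cdot 592\right) - 16 \cdot 1779 = \left(60 + 5453504\right) - 28464 = 5453564 - 28464 = 5425100$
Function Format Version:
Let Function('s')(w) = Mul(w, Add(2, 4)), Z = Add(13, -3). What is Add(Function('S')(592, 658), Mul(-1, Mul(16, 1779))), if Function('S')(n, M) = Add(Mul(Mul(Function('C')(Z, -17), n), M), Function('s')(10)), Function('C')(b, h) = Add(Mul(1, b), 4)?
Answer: 5425100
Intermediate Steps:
Z = 10
Function('s')(w) = Mul(6, w) (Function('s')(w) = Mul(w, 6) = Mul(6, w))
Function('C')(b, h) = Add(4, b) (Function('C')(b, h) = Add(b, 4) = Add(4, b))
Function('S')(n, M) = Add(60, Mul(14, M, n)) (Function('S')(n, M) = Add(Mul(Mul(Add(4, 10), n), M), Mul(6, 10)) = Add(Mul(Mul(14, n), M), 60) = Add(Mul(14, M, n), 60) = Add(60, Mul(14, M, n)))
Add(Function('S')(592, 658), Mul(-1, Mul(16, 1779))) = Add(Add(60, Mul(14, 658, 592)), Mul(-1, Mul(16, 1779))) = Add(Add(60, 5453504), Mul(-1, 28464)) = Add(5453564, -28464) = 5425100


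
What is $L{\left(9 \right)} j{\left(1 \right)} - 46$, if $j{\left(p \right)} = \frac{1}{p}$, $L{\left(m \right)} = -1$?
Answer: $-47$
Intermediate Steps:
$L{\left(9 \right)} j{\left(1 \right)} - 46 = - 1^{-1} - 46 = \left(-1\right) 1 - 46 = -1 - 46 = -47$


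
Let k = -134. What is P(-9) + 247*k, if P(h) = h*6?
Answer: -33152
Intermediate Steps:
P(h) = 6*h
P(-9) + 247*k = 6*(-9) + 247*(-134) = -54 - 33098 = -33152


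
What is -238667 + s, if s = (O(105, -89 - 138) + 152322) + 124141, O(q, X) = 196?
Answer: 37992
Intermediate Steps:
s = 276659 (s = (196 + 152322) + 124141 = 152518 + 124141 = 276659)
-238667 + s = -238667 + 276659 = 37992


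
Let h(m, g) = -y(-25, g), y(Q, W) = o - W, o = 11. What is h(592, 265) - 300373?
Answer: -300119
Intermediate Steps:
y(Q, W) = 11 - W
h(m, g) = -11 + g (h(m, g) = -(11 - g) = -11 + g)
h(592, 265) - 300373 = (-11 + 265) - 300373 = 254 - 300373 = -300119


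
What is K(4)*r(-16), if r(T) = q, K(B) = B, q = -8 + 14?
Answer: 24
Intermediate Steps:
q = 6
r(T) = 6
K(4)*r(-16) = 4*6 = 24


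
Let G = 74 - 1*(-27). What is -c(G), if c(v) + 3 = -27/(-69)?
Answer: 60/23 ≈ 2.6087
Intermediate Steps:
G = 101 (G = 74 + 27 = 101)
c(v) = -60/23 (c(v) = -3 - 27/(-69) = -3 - 27*(-1/69) = -3 + 9/23 = -60/23)
-c(G) = -1*(-60/23) = 60/23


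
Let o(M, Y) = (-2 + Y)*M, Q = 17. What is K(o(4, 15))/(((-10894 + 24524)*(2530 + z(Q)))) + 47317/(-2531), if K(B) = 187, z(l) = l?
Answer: -1642638045073/87865208910 ≈ -18.695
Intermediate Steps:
o(M, Y) = M*(-2 + Y)
K(o(4, 15))/(((-10894 + 24524)*(2530 + z(Q)))) + 47317/(-2531) = 187/(((-10894 + 24524)*(2530 + 17))) + 47317/(-2531) = 187/((13630*2547)) + 47317*(-1/2531) = 187/34715610 - 47317/2531 = -1642638045073/87865208910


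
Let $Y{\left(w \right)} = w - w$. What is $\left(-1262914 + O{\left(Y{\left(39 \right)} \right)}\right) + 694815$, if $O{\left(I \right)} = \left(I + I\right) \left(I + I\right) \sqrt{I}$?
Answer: $-568099$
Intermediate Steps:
$Y{\left(w \right)} = 0$
$O{\left(I \right)} = 4 I^{\frac{5}{2}}$ ($O{\left(I \right)} = 2 I 2 I \sqrt{I} = 4 I^{2} \sqrt{I} = 4 I^{\frac{5}{2}}$)
$\left(-1262914 + O{\left(Y{\left(39 \right)} \right)}\right) + 694815 = \left(-1262914 + 4 \cdot 0^{\frac{5}{2}}\right) + 694815 = \left(-1262914 + 4 \cdot 0\right) + 694815 = \left(-1262914 + 0\right) + 694815 = -1262914 + 694815 = -568099$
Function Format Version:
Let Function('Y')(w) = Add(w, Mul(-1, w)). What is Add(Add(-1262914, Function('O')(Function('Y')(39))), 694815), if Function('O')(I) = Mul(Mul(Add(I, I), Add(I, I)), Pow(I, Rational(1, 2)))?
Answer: -568099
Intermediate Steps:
Function('Y')(w) = 0
Function('O')(I) = Mul(4, Pow(I, Rational(5, 2))) (Function('O')(I) = Mul(Mul(Mul(2, I), Mul(2, I)), Pow(I, Rational(1, 2))) = Mul(Mul(4, Pow(I, 2)), Pow(I, Rational(1, 2))) = Mul(4, Pow(I, Rational(5, 2))))
Add(Add(-1262914, Function('O')(Function('Y')(39))), 694815) = Add(Add(-1262914, Mul(4, Pow(0, Rational(5, 2)))), 694815) = Add(Add(-1262914, Mul(4, 0)), 694815) = Add(Add(-1262914, 0), 694815) = Add(-1262914, 694815) = -568099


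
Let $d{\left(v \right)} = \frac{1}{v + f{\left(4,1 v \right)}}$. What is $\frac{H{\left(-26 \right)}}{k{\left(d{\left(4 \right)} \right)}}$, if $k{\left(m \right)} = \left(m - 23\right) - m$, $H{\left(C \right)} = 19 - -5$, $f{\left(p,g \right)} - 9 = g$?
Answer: $- \frac{24}{23} \approx -1.0435$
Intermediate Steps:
$f{\left(p,g \right)} = 9 + g$
$H{\left(C \right)} = 24$ ($H{\left(C \right)} = 19 + 5 = 24$)
$d{\left(v \right)} = \frac{1}{9 + 2 v}$ ($d{\left(v \right)} = \frac{1}{v + \left(9 + 1 v\right)} = \frac{1}{v + \left(9 + v\right)} = \frac{1}{9 + 2 v}$)
$k{\left(m \right)} = -23$ ($k{\left(m \right)} = \left(-23 + m\right) - m = -23$)
$\frac{H{\left(-26 \right)}}{k{\left(d{\left(4 \right)} \right)}} = \frac{24}{-23} = 24 \left(- \frac{1}{23}\right) = - \frac{24}{23}$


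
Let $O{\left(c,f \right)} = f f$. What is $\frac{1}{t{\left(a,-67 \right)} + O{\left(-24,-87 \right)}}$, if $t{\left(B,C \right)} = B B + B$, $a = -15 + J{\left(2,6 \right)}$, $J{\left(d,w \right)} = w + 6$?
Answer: $\frac{1}{7575} \approx 0.00013201$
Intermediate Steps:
$J{\left(d,w \right)} = 6 + w$
$O{\left(c,f \right)} = f^{2}$
$a = -3$ ($a = -15 + \left(6 + 6\right) = -15 + 12 = -3$)
$t{\left(B,C \right)} = B + B^{2}$ ($t{\left(B,C \right)} = B^{2} + B = B + B^{2}$)
$\frac{1}{t{\left(a,-67 \right)} + O{\left(-24,-87 \right)}} = \frac{1}{- 3 \left(1 - 3\right) + \left(-87\right)^{2}} = \frac{1}{\left(-3\right) \left(-2\right) + 7569} = \frac{1}{6 + 7569} = \frac{1}{7575}$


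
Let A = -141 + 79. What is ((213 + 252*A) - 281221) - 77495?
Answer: -374127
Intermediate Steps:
A = -62
((213 + 252*A) - 281221) - 77495 = ((213 + 252*(-62)) - 281221) - 77495 = ((213 - 15624) - 281221) - 77495 = (-15411 - 281221) - 77495 = -296632 - 77495 = -374127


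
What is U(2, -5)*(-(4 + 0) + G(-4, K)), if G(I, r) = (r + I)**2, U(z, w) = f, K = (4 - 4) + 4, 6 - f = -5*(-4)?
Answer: 56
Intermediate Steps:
f = -14 (f = 6 - (-5)*(-4) = 6 - 1*20 = 6 - 20 = -14)
K = 4 (K = 0 + 4 = 4)
U(z, w) = -14
G(I, r) = (I + r)**2
U(2, -5)*(-(4 + 0) + G(-4, K)) = -14*(-(4 + 0) + (-4 + 4)**2) = -14*(-1*4 + 0**2) = -14*(-4 + 0) = -14*(-4) = 56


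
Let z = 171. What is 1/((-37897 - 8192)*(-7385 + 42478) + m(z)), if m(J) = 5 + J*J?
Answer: -1/1617372031 ≈ -6.1829e-10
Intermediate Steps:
m(J) = 5 + J**2
1/((-37897 - 8192)*(-7385 + 42478) + m(z)) = 1/((-37897 - 8192)*(-7385 + 42478) + (5 + 171**2)) = 1/(-46089*35093 + (5 + 29241)) = 1/(-1617401277 + 29246) = 1/(-1617372031) = -1/1617372031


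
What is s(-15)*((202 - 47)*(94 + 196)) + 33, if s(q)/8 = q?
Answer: -5393967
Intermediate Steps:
s(q) = 8*q
s(-15)*((202 - 47)*(94 + 196)) + 33 = (8*(-15))*((202 - 47)*(94 + 196)) + 33 = -18600*290 + 33 = -120*44950 + 33 = -5394000 + 33 = -5393967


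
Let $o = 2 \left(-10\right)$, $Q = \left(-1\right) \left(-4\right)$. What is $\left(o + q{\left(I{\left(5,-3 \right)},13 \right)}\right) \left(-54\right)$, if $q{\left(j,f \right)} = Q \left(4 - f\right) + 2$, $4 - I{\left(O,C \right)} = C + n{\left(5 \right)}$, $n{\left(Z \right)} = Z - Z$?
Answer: $2916$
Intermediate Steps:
$Q = 4$
$n{\left(Z \right)} = 0$
$I{\left(O,C \right)} = 4 - C$ ($I{\left(O,C \right)} = 4 - \left(C + 0\right) = 4 - C$)
$q{\left(j,f \right)} = 18 - 4 f$ ($q{\left(j,f \right)} = 4 \left(4 - f\right) + 2 = \left(16 - 4 f\right) + 2 = 18 - 4 f$)
$o = -20$
$\left(o + q{\left(I{\left(5,-3 \right)},13 \right)}\right) \left(-54\right) = \left(-20 + \left(18 - 52\right)\right) \left(-54\right) = \left(-20 - 34\right) \left(-54\right) = \left(-54\right) \left(-54\right) = 2916$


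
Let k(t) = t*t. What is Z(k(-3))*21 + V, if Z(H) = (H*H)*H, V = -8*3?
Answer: 15285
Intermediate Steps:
V = -24
k(t) = t**2
Z(H) = H**3 (Z(H) = H**2*H = H**3)
Z(k(-3))*21 + V = ((-3)**2)**3*21 - 24 = 9**3*21 - 24 = 729*21 - 24 = 15309 - 24 = 15285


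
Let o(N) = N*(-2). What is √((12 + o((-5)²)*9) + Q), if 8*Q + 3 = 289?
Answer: I*√1609/2 ≈ 20.056*I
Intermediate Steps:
Q = 143/4 (Q = -3/8 + (⅛)*289 = -3/8 + 289/8 = 143/4 ≈ 35.750)
o(N) = -2*N
√((12 + o((-5)²)*9) + Q) = √((12 - 2*(-5)²*9) + 143/4) = √((12 - 2*25*9) + 143/4) = √((12 - 50*9) + 143/4) = √((12 - 450) + 143/4) = √(-438 + 143/4) = √(-1609/4) = I*√1609/2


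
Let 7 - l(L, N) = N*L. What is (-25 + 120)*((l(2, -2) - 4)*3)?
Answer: 1995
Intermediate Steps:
l(L, N) = 7 - L*N (l(L, N) = 7 - N*L = 7 - L*N)
(-25 + 120)*((l(2, -2) - 4)*3) = (-25 + 120)*(((7 - 1*2*(-2)) - 4)*3) = 95*(((7 + 4) - 4)*3) = 95*((11 - 4)*3) = 95*(7*3) = 95*21 = 1995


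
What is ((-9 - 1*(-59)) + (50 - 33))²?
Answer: 4489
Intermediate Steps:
((-9 - 1*(-59)) + (50 - 33))² = ((-9 + 59) + 17)² = (50 + 17)² = 67² = 4489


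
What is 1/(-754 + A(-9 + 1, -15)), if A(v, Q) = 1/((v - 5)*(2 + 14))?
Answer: -208/156833 ≈ -0.0013263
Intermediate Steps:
A(v, Q) = 1/(-80 + 16*v) (A(v, Q) = 1/((-5 + v)*16) = 1/(-80 + 16*v))
1/(-754 + A(-9 + 1, -15)) = 1/(-754 + 1/(16*(-5 + (-9 + 1)))) = 1/(-754 + 1/(16*(-5 - 8))) = 1/(-754 + (1/16)/(-13)) = 1/(-754 + (1/16)*(-1/13)) = 1/(-754 - 1/208) = 1/(-156833/208) = -208/156833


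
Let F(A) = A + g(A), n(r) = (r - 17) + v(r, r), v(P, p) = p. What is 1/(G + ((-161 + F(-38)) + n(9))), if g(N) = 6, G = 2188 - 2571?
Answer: -1/575 ≈ -0.0017391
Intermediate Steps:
G = -383
n(r) = -17 + 2*r (n(r) = (r - 17) + r = (-17 + r) + r = -17 + 2*r)
F(A) = 6 + A (F(A) = A + 6 = 6 + A)
1/(G + ((-161 + F(-38)) + n(9))) = 1/(-383 + ((-161 + (6 - 38)) + (-17 + 2*9))) = 1/(-383 + ((-161 - 32) + (-17 + 18))) = 1/(-383 + (-193 + 1)) = 1/(-383 - 192) = 1/(-575) = -1/575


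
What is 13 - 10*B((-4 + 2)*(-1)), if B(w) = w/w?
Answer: 3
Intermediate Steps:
B(w) = 1
13 - 10*B((-4 + 2)*(-1)) = 13 - 10*1 = 13 - 10 = 3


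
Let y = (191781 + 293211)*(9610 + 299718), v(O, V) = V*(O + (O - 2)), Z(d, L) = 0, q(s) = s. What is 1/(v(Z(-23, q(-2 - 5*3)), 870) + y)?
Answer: 1/150021603636 ≈ 6.6657e-12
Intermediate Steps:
v(O, V) = V*(-2 + 2*O) (v(O, V) = V*(O + (-2 + O)) = V*(-2 + 2*O))
y = 150021605376 (y = 484992*309328 = 150021605376)
1/(v(Z(-23, q(-2 - 5*3)), 870) + y) = 1/(2*870*(-1 + 0) + 150021605376) = 1/(2*870*(-1) + 150021605376) = 1/(-1740 + 150021605376) = 1/150021603636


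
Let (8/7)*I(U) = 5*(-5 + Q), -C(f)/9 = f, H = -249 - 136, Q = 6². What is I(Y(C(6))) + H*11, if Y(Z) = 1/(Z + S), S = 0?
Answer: -32795/8 ≈ -4099.4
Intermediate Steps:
Q = 36
H = -385
C(f) = -9*f
Y(Z) = 1/Z (Y(Z) = 1/(Z + 0) = 1/Z)
I(U) = 1085/8 (I(U) = 7*(5*(-5 + 36))/8 = 7*(5*31)/8 = (7/8)*155 = 1085/8)
I(Y(C(6))) + H*11 = 1085/8 - 385*11 = 1085/8 - 4235 = -32795/8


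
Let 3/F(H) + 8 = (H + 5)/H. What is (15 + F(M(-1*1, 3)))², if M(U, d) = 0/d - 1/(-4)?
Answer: 39204/169 ≈ 231.98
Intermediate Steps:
M(U, d) = ¼ (M(U, d) = 0 - 1*(-¼) = 0 + ¼ = ¼)
F(H) = 3/(-8 + (5 + H)/H) (F(H) = 3/(-8 + (H + 5)/H) = 3/(-8 + (5 + H)/H))
(15 + F(M(-1*1, 3)))² = (15 - 3*¼/(-5 + 7*(¼)))² = (15 - 3*¼/(-5 + 7/4))² = (15 - 3*¼/(-13/4))² = (15 - 3*¼*(-4/13))² = (15 + 3/13)² = (198/13)² = 39204/169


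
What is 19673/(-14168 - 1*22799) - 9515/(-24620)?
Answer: -26521651/182025508 ≈ -0.14570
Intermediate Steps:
19673/(-14168 - 1*22799) - 9515/(-24620) = 19673/(-14168 - 22799) - 9515*(-1/24620) = 19673/(-36967) + 1903/4924 = 19673*(-1/36967) + 1903/4924 = -19673/36967 + 1903/4924 = -26521651/182025508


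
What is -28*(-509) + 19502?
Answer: 33754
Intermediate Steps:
-28*(-509) + 19502 = 14252 + 19502 = 33754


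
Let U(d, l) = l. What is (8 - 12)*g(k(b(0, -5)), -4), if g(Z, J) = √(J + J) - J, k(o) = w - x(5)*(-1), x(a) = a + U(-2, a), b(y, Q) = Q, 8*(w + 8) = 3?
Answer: -16 - 8*I*√2 ≈ -16.0 - 11.314*I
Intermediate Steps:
w = -61/8 (w = -8 + (⅛)*3 = -8 + 3/8 = -61/8 ≈ -7.6250)
x(a) = 2*a (x(a) = a + a = 2*a)
k(o) = 19/8 (k(o) = -61/8 - 2*5*(-1) = -61/8 - 10*(-1) = -61/8 - 1*(-10) = -61/8 + 10 = 19/8)
g(Z, J) = -J + √2*√J (g(Z, J) = √(2*J) - J = √2*√J - J = -J + √2*√J)
(8 - 12)*g(k(b(0, -5)), -4) = (8 - 12)*(-1*(-4) + √2*√(-4)) = -4*(4 + √2*(2*I)) = -4*(4 + 2*I*√2) = -16 - 8*I*√2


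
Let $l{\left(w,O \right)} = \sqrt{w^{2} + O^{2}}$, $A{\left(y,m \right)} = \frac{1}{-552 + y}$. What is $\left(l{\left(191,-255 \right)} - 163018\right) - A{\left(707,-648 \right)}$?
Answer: $- \frac{25267791}{155} + \sqrt{101506} \approx -1.627 \cdot 10^{5}$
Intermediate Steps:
$l{\left(w,O \right)} = \sqrt{O^{2} + w^{2}}$
$\left(l{\left(191,-255 \right)} - 163018\right) - A{\left(707,-648 \right)} = \left(\sqrt{\left(-255\right)^{2} + 191^{2}} - 163018\right) - \frac{1}{-552 + 707} = \left(\sqrt{65025 + 36481} - 163018\right) - \frac{1}{155} = \left(\sqrt{101506} - 163018\right) - \frac{1}{155} = \left(-163018 + \sqrt{101506}\right) - \frac{1}{155} = - \frac{25267791}{155} + \sqrt{101506}$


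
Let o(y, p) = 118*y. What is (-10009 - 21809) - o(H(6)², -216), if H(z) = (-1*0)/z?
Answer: -31818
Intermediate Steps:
H(z) = 0 (H(z) = 0/z = 0)
(-10009 - 21809) - o(H(6)², -216) = (-10009 - 21809) - 118*0² = -31818 - 118*0 = -31818 - 1*0 = -31818 + 0 = -31818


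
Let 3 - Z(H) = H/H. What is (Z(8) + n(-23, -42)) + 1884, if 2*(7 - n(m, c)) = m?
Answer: 3809/2 ≈ 1904.5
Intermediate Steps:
n(m, c) = 7 - m/2
Z(H) = 2 (Z(H) = 3 - H/H = 3 - 1*1 = 3 - 1 = 2)
(Z(8) + n(-23, -42)) + 1884 = (2 + (7 - ½*(-23))) + 1884 = (2 + (7 + 23/2)) + 1884 = (2 + 37/2) + 1884 = 41/2 + 1884 = 3809/2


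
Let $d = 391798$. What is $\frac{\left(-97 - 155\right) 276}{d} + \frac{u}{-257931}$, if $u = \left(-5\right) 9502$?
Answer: $\frac{337353034}{50528424969} \approx 0.0066765$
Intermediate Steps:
$u = -47510$
$\frac{\left(-97 - 155\right) 276}{d} + \frac{u}{-257931} = \frac{\left(-97 - 155\right) 276}{391798} - \frac{47510}{-257931} = \left(-252\right) 276 \cdot \frac{1}{391798} - - \frac{47510}{257931} = \left(-69552\right) \frac{1}{391798} + \frac{47510}{257931} = - \frac{34776}{195899} + \frac{47510}{257931} = \frac{337353034}{50528424969}$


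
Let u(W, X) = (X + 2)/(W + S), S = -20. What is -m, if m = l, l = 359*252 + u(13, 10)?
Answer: -633264/7 ≈ -90466.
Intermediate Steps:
u(W, X) = (2 + X)/(-20 + W) (u(W, X) = (X + 2)/(W - 20) = (2 + X)/(-20 + W))
l = 633264/7 (l = 359*252 + (2 + 10)/(-20 + 13) = 90468 + 12/(-7) = 90468 - ⅐*12 = 90468 - 12/7 = 633264/7 ≈ 90466.)
m = 633264/7 ≈ 90466.
-m = -1*633264/7 = -633264/7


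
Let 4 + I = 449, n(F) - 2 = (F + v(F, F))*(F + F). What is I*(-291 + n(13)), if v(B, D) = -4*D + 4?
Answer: -533555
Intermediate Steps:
v(B, D) = 4 - 4*D
n(F) = 2 + 2*F*(4 - 3*F) (n(F) = 2 + (F + (4 - 4*F))*(F + F) = 2 + (4 - 3*F)*(2*F) = 2 + 2*F*(4 - 3*F))
I = 445 (I = -4 + 449 = 445)
I*(-291 + n(13)) = 445*(-291 + (2 - 6*13² + 8*13)) = 445*(-291 + (2 - 6*169 + 104)) = 445*(-291 + (2 - 1014 + 104)) = 445*(-291 - 908) = 445*(-1199) = -533555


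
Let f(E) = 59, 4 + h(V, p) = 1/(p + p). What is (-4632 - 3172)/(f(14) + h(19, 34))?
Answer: -530672/3741 ≈ -141.85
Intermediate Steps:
h(V, p) = -4 + 1/(2*p) (h(V, p) = -4 + 1/(p + p) = -4 + 1/(2*p))
(-4632 - 3172)/(f(14) + h(19, 34)) = (-4632 - 3172)/(59 + (-4 + (1/2)/34)) = -7804/(59 + (-4 + (1/2)*(1/34))) = -7804/(59 + (-4 + 1/68)) = -7804/(59 - 271/68) = -7804/3741/68 = -7804*68/3741 = -530672/3741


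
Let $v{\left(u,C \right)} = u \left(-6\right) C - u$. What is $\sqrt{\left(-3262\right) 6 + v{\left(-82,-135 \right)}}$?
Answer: $11 i \sqrt{710} \approx 293.1 i$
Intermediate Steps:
$v{\left(u,C \right)} = - u - 6 C u$ ($v{\left(u,C \right)} = - 6 u C - u = - 6 C u - u = - u - 6 C u$)
$\sqrt{\left(-3262\right) 6 + v{\left(-82,-135 \right)}} = \sqrt{\left(-3262\right) 6 - - 82 \left(1 + 6 \left(-135\right)\right)} = \sqrt{-19572 - - 82 \left(1 - 810\right)} = \sqrt{-19572 - \left(-82\right) \left(-809\right)} = \sqrt{-19572 - 66338} = \sqrt{-85910} = 11 i \sqrt{710}$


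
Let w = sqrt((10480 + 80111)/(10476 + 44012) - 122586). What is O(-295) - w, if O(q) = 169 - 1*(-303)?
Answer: 472 - I*sqrt(1856866354806)/3892 ≈ 472.0 - 350.12*I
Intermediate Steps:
w = I*sqrt(1856866354806)/3892 (w = sqrt(90591/54488 - 122586) = sqrt(-6679375377/54488) = I*sqrt(1856866354806)/3892 ≈ 350.12*I)
O(q) = 472 (O(q) = 169 + 303 = 472)
O(-295) - w = 472 - I*sqrt(1856866354806)/3892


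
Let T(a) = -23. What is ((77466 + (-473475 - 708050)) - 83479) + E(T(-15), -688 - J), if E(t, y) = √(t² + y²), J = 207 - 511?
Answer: -1187538 + √147985 ≈ -1.1872e+6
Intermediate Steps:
J = -304
((77466 + (-473475 - 708050)) - 83479) + E(T(-15), -688 - J) = ((77466 + (-473475 - 708050)) - 83479) + √((-23)² + (-688 - 1*(-304))²) = ((77466 - 1181525) - 83479) + √(529 + (-688 + 304)²) = (-1104059 - 83479) + √(529 + (-384)²) = -1187538 + √(529 + 147456) = -1187538 + √147985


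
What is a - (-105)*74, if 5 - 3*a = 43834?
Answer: -20519/3 ≈ -6839.7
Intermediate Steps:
a = -43829/3 (a = 5/3 - ⅓*43834 = 5/3 - 43834/3 = -43829/3 ≈ -14610.)
a - (-105)*74 = -43829/3 - (-105)*74 = -43829/3 - 1*(-7770) = -43829/3 + 7770 = -20519/3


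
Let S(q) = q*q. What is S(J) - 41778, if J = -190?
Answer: -5678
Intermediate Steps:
S(q) = q²
S(J) - 41778 = (-190)² - 41778 = 36100 - 41778 = -5678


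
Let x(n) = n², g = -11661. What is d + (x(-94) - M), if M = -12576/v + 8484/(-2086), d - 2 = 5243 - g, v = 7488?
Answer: 299240311/11622 ≈ 25748.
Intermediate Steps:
d = 16906 (d = 2 + (5243 - 1*(-11661)) = 2 + (5243 + 11661) = 2 + 16904 = 16906)
M = -66787/11622 (M = -12576/7488 + 8484/(-2086) = -12576*1/7488 + 8484*(-1/2086) = -131/78 - 606/149 = -66787/11622 ≈ -5.7466)
d + (x(-94) - M) = 16906 + ((-94)² - 1*(-66787/11622)) = 16906 + (8836 + 66787/11622) = 16906 + 102758779/11622 = 299240311/11622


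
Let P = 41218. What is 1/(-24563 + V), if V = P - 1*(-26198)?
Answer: 1/42853 ≈ 2.3336e-5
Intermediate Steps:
V = 67416 (V = 41218 - 1*(-26198) = 41218 + 26198 = 67416)
1/(-24563 + V) = 1/(-24563 + 67416) = 1/42853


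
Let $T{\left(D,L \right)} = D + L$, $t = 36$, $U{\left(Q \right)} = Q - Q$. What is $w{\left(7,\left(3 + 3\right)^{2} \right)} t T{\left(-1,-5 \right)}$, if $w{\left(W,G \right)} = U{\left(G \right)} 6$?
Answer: $0$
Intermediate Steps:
$U{\left(Q \right)} = 0$
$w{\left(W,G \right)} = 0$ ($w{\left(W,G \right)} = 0 \cdot 6 = 0$)
$w{\left(7,\left(3 + 3\right)^{2} \right)} t T{\left(-1,-5 \right)} = 0 \cdot 36 \left(-1 - 5\right) = 0 \left(-6\right) = 0$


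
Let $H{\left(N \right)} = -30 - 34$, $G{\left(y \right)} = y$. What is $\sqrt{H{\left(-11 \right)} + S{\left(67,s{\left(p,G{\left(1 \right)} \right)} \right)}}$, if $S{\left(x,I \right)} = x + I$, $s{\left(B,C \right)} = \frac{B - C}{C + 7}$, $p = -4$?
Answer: $\frac{\sqrt{38}}{4} \approx 1.5411$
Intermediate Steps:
$H{\left(N \right)} = -64$ ($H{\left(N \right)} = -30 - 34 = -64$)
$s{\left(B,C \right)} = \frac{B - C}{7 + C}$
$S{\left(x,I \right)} = I + x$
$\sqrt{H{\left(-11 \right)} + S{\left(67,s{\left(p,G{\left(1 \right)} \right)} \right)}} = \sqrt{-64 + \left(\frac{-4 - 1}{7 + 1} + 67\right)} = \sqrt{-64 + \left(\frac{-4 - 1}{8} + 67\right)} = \sqrt{-64 + \left(\frac{1}{8} \left(-5\right) + 67\right)} = \sqrt{-64 + \left(- \frac{5}{8} + 67\right)} = \sqrt{-64 + \frac{531}{8}} = \sqrt{\frac{19}{8}} = \frac{\sqrt{38}}{4}$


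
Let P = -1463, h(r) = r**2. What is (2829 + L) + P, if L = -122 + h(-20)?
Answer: 1644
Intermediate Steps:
L = 278 (L = -122 + (-20)**2 = -122 + 400 = 278)
(2829 + L) + P = (2829 + 278) - 1463 = 3107 - 1463 = 1644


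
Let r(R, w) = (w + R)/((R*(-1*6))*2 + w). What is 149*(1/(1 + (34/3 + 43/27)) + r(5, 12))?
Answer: -94913/2256 ≈ -42.071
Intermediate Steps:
r(R, w) = (R + w)/(w - 12*R) (r(R, w) = (R + w)/((R*(-6))*2 + w) = (R + w)/(-6*R*2 + w) = (R + w)/(-12*R + w) = (R + w)/(w - 12*R))
149*(1/(1 + (34/3 + 43/27)) + r(5, 12)) = 149*(1/(1 + (34/3 + 43/27)) + (5 + 12)/(12 - 12*5)) = 149*(1/(1 + (34*(1/3) + 43*(1/27))) + 17/(12 - 60)) = 149*(1/(1 + (34/3 + 43/27)) + 17/(-48)) = 149*(1/(1 + 349/27) - 1/48*17) = 149*(1/(376/27) - 17/48) = 149*(27/376 - 17/48) = 149*(-637/2256) = -94913/2256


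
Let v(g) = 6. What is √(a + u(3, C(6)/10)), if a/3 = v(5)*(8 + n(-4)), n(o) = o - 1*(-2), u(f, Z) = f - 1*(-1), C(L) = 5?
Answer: 4*√7 ≈ 10.583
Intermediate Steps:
u(f, Z) = 1 + f (u(f, Z) = f + 1 = 1 + f)
n(o) = 2 + o (n(o) = o + 2 = 2 + o)
a = 108 (a = 3*(6*(8 + (2 - 4))) = 3*(6*(8 - 2)) = 3*(6*6) = 3*36 = 108)
√(a + u(3, C(6)/10)) = √(108 + (1 + 3)) = √(108 + 4) = √112 = 4*√7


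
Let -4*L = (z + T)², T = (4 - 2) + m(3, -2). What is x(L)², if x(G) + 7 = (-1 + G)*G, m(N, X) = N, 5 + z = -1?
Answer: 11449/256 ≈ 44.723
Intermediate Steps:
z = -6 (z = -5 - 1 = -6)
T = 5 (T = (4 - 2) + 3 = 2 + 3 = 5)
L = -¼ (L = -(-6 + 5)²/4 = -¼*(-1)² = -¼*1 = -¼ ≈ -0.25000)
x(G) = -7 + G*(-1 + G) (x(G) = -7 + (-1 + G)*G = -7 + G*(-1 + G))
x(L)² = (-7 + (-¼)² - 1*(-¼))² = (-7 + 1/16 + ¼)² = (-107/16)² = 11449/256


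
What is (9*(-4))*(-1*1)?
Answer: 36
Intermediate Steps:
(9*(-4))*(-1*1) = -36*(-1) = 36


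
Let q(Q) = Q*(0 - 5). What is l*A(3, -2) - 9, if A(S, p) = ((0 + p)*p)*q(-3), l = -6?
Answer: -369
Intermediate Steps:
q(Q) = -5*Q (q(Q) = Q*(-5) = -5*Q)
A(S, p) = 15*p² (A(S, p) = ((0 + p)*p)*(-5*(-3)) = (p*p)*15 = p²*15 = 15*p²)
l*A(3, -2) - 9 = -90*(-2)² - 9 = -90*4 - 9 = -6*60 - 9 = -360 - 9 = -369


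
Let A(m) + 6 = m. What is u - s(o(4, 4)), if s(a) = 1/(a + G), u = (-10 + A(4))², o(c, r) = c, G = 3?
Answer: 1007/7 ≈ 143.86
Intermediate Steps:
A(m) = -6 + m
u = 144 (u = (-10 + (-6 + 4))² = (-10 - 2)² = (-12)² = 144)
s(a) = 1/(3 + a) (s(a) = 1/(a + 3) = 1/(3 + a))
u - s(o(4, 4)) = 144 - 1/(3 + 4) = 144 - 1/7 = 144 - 1*⅐ = 144 - ⅐ = 1007/7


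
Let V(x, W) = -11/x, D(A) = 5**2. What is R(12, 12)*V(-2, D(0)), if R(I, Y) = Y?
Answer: 66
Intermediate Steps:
D(A) = 25
R(12, 12)*V(-2, D(0)) = 12*(-11/(-2)) = 12*(-11*(-1/2)) = 12*(11/2) = 66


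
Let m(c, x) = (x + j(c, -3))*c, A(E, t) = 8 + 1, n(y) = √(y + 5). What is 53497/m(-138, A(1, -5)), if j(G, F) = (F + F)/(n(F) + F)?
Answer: -160491/4738 + 53497*√2/21321 ≈ -30.325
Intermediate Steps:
n(y) = √(5 + y)
A(E, t) = 9
j(G, F) = 2*F/(F + √(5 + F)) (j(G, F) = (F + F)/(√(5 + F) + F) = (2*F)/(F + √(5 + F)) = 2*F/(F + √(5 + F)))
m(c, x) = c*(x - 6/(-3 + √2)) (m(c, x) = (x + 2*(-3)/(-3 + √(5 - 3)))*c = (x + 2*(-3)/(-3 + √2))*c = (x - 6/(-3 + √2))*c = c*(x - 6/(-3 + √2)))
53497/m(-138, A(1, -5)) = 53497/((18/7)*(-138) - 138*9 + (6/7)*(-138)*√2) = 53497/(-2484/7 - 1242 - 828*√2/7) = 53497/(-11178/7 - 828*√2/7)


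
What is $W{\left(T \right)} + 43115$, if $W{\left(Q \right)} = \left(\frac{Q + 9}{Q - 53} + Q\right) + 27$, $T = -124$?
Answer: $\frac{7614301}{177} \approx 43019.0$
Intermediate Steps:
$W{\left(Q \right)} = 27 + Q + \frac{9 + Q}{-53 + Q}$ ($W{\left(Q \right)} = \left(\frac{9 + Q}{-53 + Q} + Q\right) + 27 = \left(Q + \frac{9 + Q}{-53 + Q}\right) + 27 = 27 + Q + \frac{9 + Q}{-53 + Q}$)
$W{\left(T \right)} + 43115 = \frac{-1422 + \left(-124\right)^{2} - -3100}{-53 - 124} + 43115 = \frac{-1422 + 15376 + 3100}{-177} + 43115 = \left(- \frac{1}{177}\right) 17054 + 43115 = - \frac{17054}{177} + 43115 = \frac{7614301}{177}$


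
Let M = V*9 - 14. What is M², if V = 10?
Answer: 5776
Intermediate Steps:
M = 76 (M = 10*9 - 14 = 90 - 14 = 76)
M² = 76² = 5776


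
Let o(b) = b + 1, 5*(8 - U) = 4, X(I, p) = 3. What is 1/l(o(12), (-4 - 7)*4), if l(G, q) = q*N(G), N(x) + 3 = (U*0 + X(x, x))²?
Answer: -1/264 ≈ -0.0037879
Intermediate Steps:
U = 36/5 (U = 8 - ⅕*4 = 8 - ⅘ = 36/5 ≈ 7.2000)
o(b) = 1 + b
N(x) = 6 (N(x) = -3 + ((36/5)*0 + 3)² = -3 + (0 + 3)² = -3 + 3² = -3 + 9 = 6)
l(G, q) = 6*q (l(G, q) = q*6 = 6*q)
1/l(o(12), (-4 - 7)*4) = 1/(6*((-4 - 7)*4)) = 1/(6*(-11*4)) = 1/(6*(-44)) = 1/(-264) = -1/264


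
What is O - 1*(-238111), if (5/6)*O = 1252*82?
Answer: 1806539/5 ≈ 3.6131e+5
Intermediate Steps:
O = 615984/5 (O = 6*(1252*82)/5 = (6/5)*102664 = 615984/5 ≈ 1.2320e+5)
O - 1*(-238111) = 615984/5 - 1*(-238111) = 615984/5 + 238111 = 1806539/5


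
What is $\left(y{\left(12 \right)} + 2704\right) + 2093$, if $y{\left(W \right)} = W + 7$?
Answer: $4816$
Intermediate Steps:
$y{\left(W \right)} = 7 + W$
$\left(y{\left(12 \right)} + 2704\right) + 2093 = \left(\left(7 + 12\right) + 2704\right) + 2093 = \left(19 + 2704\right) + 2093 = 2723 + 2093 = 4816$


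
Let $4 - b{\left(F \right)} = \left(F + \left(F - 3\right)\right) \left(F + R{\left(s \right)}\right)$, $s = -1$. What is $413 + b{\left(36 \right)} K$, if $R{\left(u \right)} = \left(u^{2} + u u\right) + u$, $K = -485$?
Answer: $1236678$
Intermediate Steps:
$R{\left(u \right)} = u + 2 u^{2}$ ($R{\left(u \right)} = \left(u^{2} + u^{2}\right) + u = 2 u^{2} + u = u + 2 u^{2}$)
$b{\left(F \right)} = 4 - \left(1 + F\right) \left(-3 + 2 F\right)$ ($b{\left(F \right)} = 4 - \left(F + \left(F - 3\right)\right) \left(F - \left(1 + 2 \left(-1\right)\right)\right) = 4 - \left(F + \left(-3 + F\right)\right) \left(F - \left(1 - 2\right)\right) = 4 - \left(-3 + 2 F\right) \left(F - -1\right) = 4 - \left(-3 + 2 F\right) \left(F + 1\right) = 4 - \left(-3 + 2 F\right) \left(1 + F\right) = 4 - \left(1 + F\right) \left(-3 + 2 F\right)$)
$413 + b{\left(36 \right)} K = 413 + \left(7 + 36 - 2 \cdot 36^{2}\right) \left(-485\right) = 413 + \left(7 + 36 - 2592\right) \left(-485\right) = 413 - -1236265 = 413 + 1236265 = 1236678$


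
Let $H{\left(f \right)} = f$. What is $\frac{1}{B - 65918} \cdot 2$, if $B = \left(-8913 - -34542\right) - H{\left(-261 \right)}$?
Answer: $- \frac{1}{20014} \approx -4.9965 \cdot 10^{-5}$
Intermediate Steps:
$B = 25890$ ($B = \left(-8913 - -34542\right) - -261 = \left(-8913 + 34542\right) + 261 = 25629 + 261 = 25890$)
$\frac{1}{B - 65918} \cdot 2 = \frac{1}{25890 - 65918} \cdot 2 = \frac{1}{-40028} \cdot 2 = \left(- \frac{1}{40028}\right) 2 = - \frac{1}{20014}$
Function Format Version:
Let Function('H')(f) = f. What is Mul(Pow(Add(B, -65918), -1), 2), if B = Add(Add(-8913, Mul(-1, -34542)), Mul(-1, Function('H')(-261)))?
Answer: Rational(-1, 20014) ≈ -4.9965e-5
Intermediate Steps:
B = 25890 (B = Add(Add(-8913, Mul(-1, -34542)), Mul(-1, -261)) = Add(Add(-8913, 34542), 261) = Add(25629, 261) = 25890)
Mul(Pow(Add(B, -65918), -1), 2) = Mul(Pow(Add(25890, -65918), -1), 2) = Mul(Pow(-40028, -1), 2) = Mul(Rational(-1, 40028), 2) = Rational(-1, 20014)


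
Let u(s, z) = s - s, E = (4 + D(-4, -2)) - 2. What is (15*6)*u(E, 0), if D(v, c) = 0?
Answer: 0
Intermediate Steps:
E = 2 (E = (4 + 0) - 2 = 4 - 2 = 2)
u(s, z) = 0
(15*6)*u(E, 0) = (15*6)*0 = 90*0 = 0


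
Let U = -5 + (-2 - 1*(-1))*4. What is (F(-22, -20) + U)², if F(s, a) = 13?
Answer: 16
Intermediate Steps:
U = -9 (U = -5 + (-2 + 1)*4 = -5 - 1*4 = -5 - 4 = -9)
(F(-22, -20) + U)² = (13 - 9)² = 4² = 16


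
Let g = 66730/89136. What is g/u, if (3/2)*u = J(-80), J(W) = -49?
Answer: -33365/1455888 ≈ -0.022917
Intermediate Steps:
u = -98/3 (u = (2/3)*(-49) = -98/3 ≈ -32.667)
g = 33365/44568 (g = 66730*(1/89136) = 33365/44568 ≈ 0.74863)
g/u = 33365/(44568*(-98/3)) = (33365/44568)*(-3/98) = -33365/1455888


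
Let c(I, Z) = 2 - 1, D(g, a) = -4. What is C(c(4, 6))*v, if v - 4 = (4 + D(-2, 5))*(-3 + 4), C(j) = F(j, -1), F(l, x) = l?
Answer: 4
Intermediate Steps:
c(I, Z) = 1
C(j) = j
v = 4 (v = 4 + (4 - 4)*(-3 + 4) = 4 + 0*1 = 4 + 0 = 4)
C(c(4, 6))*v = 1*4 = 4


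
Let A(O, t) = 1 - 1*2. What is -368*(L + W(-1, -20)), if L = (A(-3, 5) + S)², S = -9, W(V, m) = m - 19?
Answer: -22448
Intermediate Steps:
W(V, m) = -19 + m
A(O, t) = -1 (A(O, t) = 1 - 2 = -1)
L = 100 (L = (-1 - 9)² = (-10)² = 100)
-368*(L + W(-1, -20)) = -368*(100 + (-19 - 20)) = -368*(100 - 39) = -368*61 = -22448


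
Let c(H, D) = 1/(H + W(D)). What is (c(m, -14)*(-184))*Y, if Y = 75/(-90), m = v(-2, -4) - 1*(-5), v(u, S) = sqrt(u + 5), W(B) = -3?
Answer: 920/3 - 460*sqrt(3)/3 ≈ 41.086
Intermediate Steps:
v(u, S) = sqrt(5 + u)
m = 5 + sqrt(3) (m = sqrt(5 - 2) - 1*(-5) = sqrt(3) + 5 = 5 + sqrt(3) ≈ 6.7320)
c(H, D) = 1/(-3 + H) (c(H, D) = 1/(H - 3) = 1/(-3 + H))
Y = -5/6 (Y = 75*(-1/90) = -5/6 ≈ -0.83333)
(c(m, -14)*(-184))*Y = (-184/(-3 + (5 + sqrt(3))))*(-5/6) = (-184/(2 + sqrt(3)))*(-5/6) = -184/(2 + sqrt(3))*(-5/6) = 460/(3*(2 + sqrt(3)))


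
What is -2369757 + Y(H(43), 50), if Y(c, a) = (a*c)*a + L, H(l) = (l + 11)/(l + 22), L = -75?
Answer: -30780816/13 ≈ -2.3678e+6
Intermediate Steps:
H(l) = (11 + l)/(22 + l)
Y(c, a) = -75 + c*a² (Y(c, a) = (a*c)*a - 75 = c*a² - 75 = -75 + c*a²)
-2369757 + Y(H(43), 50) = -2369757 + (-75 + ((11 + 43)/(22 + 43))*50²) = -2369757 + (-75 + (54/65)*2500) = -2369757 + (-75 + 27000/13) = -2369757 + 26025/13 = -30780816/13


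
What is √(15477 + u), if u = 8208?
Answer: √23685 ≈ 153.90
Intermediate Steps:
√(15477 + u) = √(15477 + 8208) = √23685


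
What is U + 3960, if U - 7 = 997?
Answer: 4964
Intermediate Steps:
U = 1004 (U = 7 + 997 = 1004)
U + 3960 = 1004 + 3960 = 4964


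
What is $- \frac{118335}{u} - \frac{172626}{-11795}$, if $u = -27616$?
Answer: $\frac{6163000941}{325730720} \approx 18.921$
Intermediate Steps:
$- \frac{118335}{u} - \frac{172626}{-11795} = - \frac{118335}{-27616} - \frac{172626}{-11795} = \left(-118335\right) \left(- \frac{1}{27616}\right) - - \frac{172626}{11795} = \frac{118335}{27616} + \frac{172626}{11795} = \frac{6163000941}{325730720}$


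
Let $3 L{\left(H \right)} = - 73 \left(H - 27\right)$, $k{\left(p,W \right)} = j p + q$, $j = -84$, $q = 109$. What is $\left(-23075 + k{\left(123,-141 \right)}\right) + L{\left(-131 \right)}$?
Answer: $- \frac{88360}{3} \approx -29453.0$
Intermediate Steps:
$k{\left(p,W \right)} = 109 - 84 p$ ($k{\left(p,W \right)} = - 84 p + 109 = 109 - 84 p$)
$L{\left(H \right)} = 657 - \frac{73 H}{3}$ ($L{\left(H \right)} = \frac{\left(-73\right) \left(H - 27\right)}{3} = \frac{\left(-73\right) \left(-27 + H\right)}{3} = \frac{1971 - 73 H}{3} = 657 - \frac{73 H}{3}$)
$\left(-23075 + k{\left(123,-141 \right)}\right) + L{\left(-131 \right)} = \left(-23075 + \left(109 - 10332\right)\right) + \left(657 - - \frac{9563}{3}\right) = \left(-23075 + \left(109 - 10332\right)\right) + \left(657 + \frac{9563}{3}\right) = \left(-23075 - 10223\right) + \frac{11534}{3} = -33298 + \frac{11534}{3} = - \frac{88360}{3}$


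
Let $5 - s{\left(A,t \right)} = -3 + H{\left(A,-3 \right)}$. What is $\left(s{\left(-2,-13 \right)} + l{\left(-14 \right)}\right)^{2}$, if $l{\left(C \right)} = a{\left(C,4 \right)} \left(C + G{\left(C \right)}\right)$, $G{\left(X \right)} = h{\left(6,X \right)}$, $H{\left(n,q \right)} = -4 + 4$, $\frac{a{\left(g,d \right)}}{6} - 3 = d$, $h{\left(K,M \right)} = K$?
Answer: $107584$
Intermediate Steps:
$a{\left(g,d \right)} = 18 + 6 d$
$H{\left(n,q \right)} = 0$
$G{\left(X \right)} = 6$
$l{\left(C \right)} = 252 + 42 C$ ($l{\left(C \right)} = \left(18 + 6 \cdot 4\right) \left(C + 6\right) = \left(18 + 24\right) \left(6 + C\right) = 42 \left(6 + C\right) = 252 + 42 C$)
$s{\left(A,t \right)} = 8$ ($s{\left(A,t \right)} = 5 - \left(-3 + 0\right) = 5 - -3 = 5 + 3 = 8$)
$\left(s{\left(-2,-13 \right)} + l{\left(-14 \right)}\right)^{2} = \left(8 + \left(252 + 42 \left(-14\right)\right)\right)^{2} = \left(8 + \left(252 - 588\right)\right)^{2} = \left(8 - 336\right)^{2} = \left(-328\right)^{2} = 107584$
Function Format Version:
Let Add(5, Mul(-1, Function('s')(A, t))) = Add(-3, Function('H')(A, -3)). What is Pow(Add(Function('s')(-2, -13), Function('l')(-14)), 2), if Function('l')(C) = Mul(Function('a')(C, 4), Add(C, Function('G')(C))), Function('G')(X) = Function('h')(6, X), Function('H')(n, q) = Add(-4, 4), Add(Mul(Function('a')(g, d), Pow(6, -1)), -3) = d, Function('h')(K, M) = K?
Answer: 107584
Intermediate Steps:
Function('a')(g, d) = Add(18, Mul(6, d))
Function('H')(n, q) = 0
Function('G')(X) = 6
Function('l')(C) = Add(252, Mul(42, C)) (Function('l')(C) = Mul(Add(18, Mul(6, 4)), Add(C, 6)) = Mul(Add(18, 24), Add(6, C)) = Mul(42, Add(6, C)) = Add(252, Mul(42, C)))
Function('s')(A, t) = 8 (Function('s')(A, t) = Add(5, Mul(-1, Add(-3, 0))) = Add(5, Mul(-1, -3)) = Add(5, 3) = 8)
Pow(Add(Function('s')(-2, -13), Function('l')(-14)), 2) = Pow(Add(8, Add(252, Mul(42, -14))), 2) = Pow(Add(8, Add(252, -588)), 2) = Pow(Add(8, -336), 2) = Pow(-328, 2) = 107584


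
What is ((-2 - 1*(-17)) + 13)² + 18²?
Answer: 1108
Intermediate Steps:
((-2 - 1*(-17)) + 13)² + 18² = ((-2 + 17) + 13)² + 324 = (15 + 13)² + 324 = 28² + 324 = 784 + 324 = 1108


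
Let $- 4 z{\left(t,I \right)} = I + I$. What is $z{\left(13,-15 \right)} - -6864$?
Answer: $\frac{13743}{2} \approx 6871.5$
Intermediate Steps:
$z{\left(t,I \right)} = - \frac{I}{2}$ ($z{\left(t,I \right)} = - \frac{I + I}{4} = - \frac{2 I}{4} = - \frac{I}{2}$)
$z{\left(13,-15 \right)} - -6864 = \left(- \frac{1}{2}\right) \left(-15\right) - -6864 = \frac{15}{2} + 6864 = \frac{13743}{2}$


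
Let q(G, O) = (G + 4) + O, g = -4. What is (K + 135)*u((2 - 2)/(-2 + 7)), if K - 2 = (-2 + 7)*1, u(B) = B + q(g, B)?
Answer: 0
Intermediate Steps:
q(G, O) = 4 + G + O (q(G, O) = (4 + G) + O = 4 + G + O)
u(B) = 2*B (u(B) = B + (4 - 4 + B) = B + B = 2*B)
K = 7 (K = 2 + (-2 + 7)*1 = 2 + 5*1 = 2 + 5 = 7)
(K + 135)*u((2 - 2)/(-2 + 7)) = (7 + 135)*(2*((2 - 2)/(-2 + 7))) = 142*(2*(0/5)) = 142*(2*(0*(1/5))) = 142*(2*0) = 142*0 = 0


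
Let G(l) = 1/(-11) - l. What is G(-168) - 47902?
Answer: -525075/11 ≈ -47734.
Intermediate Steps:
G(l) = -1/11 - l
G(-168) - 47902 = (-1/11 - 1*(-168)) - 47902 = (-1/11 + 168) - 47902 = 1847/11 - 47902 = -525075/11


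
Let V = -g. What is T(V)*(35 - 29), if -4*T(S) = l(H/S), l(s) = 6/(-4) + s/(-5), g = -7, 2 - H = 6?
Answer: 291/140 ≈ 2.0786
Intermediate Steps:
H = -4 (H = 2 - 1*6 = 2 - 6 = -4)
V = 7 (V = -1*(-7) = 7)
l(s) = -3/2 - s/5 (l(s) = 6*(-1/4) + s*(-1/5) = -3/2 - s/5)
T(S) = 3/8 - 1/(5*S) (T(S) = -(-3/2 - (-4)/(5*S))/4 = -(-3/2 + 4/(5*S))/4 = 3/8 - 1/(5*S))
T(V)*(35 - 29) = ((1/40)*(-8 + 15*7)/7)*(35 - 29) = ((1/40)*(1/7)*(-8 + 105))*6 = ((1/40)*(1/7)*97)*6 = (97/280)*6 = 291/140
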